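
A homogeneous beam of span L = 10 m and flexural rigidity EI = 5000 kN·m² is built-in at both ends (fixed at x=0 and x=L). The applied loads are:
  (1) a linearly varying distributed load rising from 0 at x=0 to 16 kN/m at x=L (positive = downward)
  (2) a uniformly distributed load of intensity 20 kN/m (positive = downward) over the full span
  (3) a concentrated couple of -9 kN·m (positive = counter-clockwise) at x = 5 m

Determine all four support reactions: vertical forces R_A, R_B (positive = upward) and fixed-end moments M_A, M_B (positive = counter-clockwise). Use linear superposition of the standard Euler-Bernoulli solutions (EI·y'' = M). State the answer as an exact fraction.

R_A = 2453/20 kN, M_A = 871/4 kN·m, R_B = 3147/20 kN, M_B = -2987/12 kN·m

Load 1 — triangular load w₀=16 kN/m (0→w₀ over full span):
  R_A = 3w₀L/20 = 3·16·10/20 = 24 kN
  M_A = w₀L²/30 = 16·10²/30 = 160/3 kN·m
  R_B = 7w₀L/20 = 7·16·10/20 = 56 kN
  M_B = -w₀L²/20 = -16·10²/20 = -80 kN·m
Load 2 — uniform load w=20 kN/m over full span:
  R_A = wL/2 = 20·10/2 = 100 kN
  M_A = wL²/12 = 20·10²/12 = 500/3 kN·m
  R_B = wL/2 = 20·10/2 = 100 kN
  M_B = -wL²/12 = -20·10²/12 = -500/3 kN·m
Load 3 — applied couple M₀=-9 kN·m at a=5 m (b=L-a=5):
  R_A = 6M₀ab/L³ = 6·(-9)·5·5/10³ = -27/20 kN
  M_A = M₀b(2a-b)/L² = (-9)·5·(2·5-5)/10² = -9/4 kN·m
  R_B = -6M₀ab/L³ = -6·(-9)·5·5/10³ = 27/20 kN
  M_B = M₀a(2b-a)/L² = (-9)·5·(2·5-5)/10² = -9/4 kN·m
Superposition: R_A = 2453/20 kN, M_A = 871/4 kN·m, R_B = 3147/20 kN, M_B = -2987/12 kN·m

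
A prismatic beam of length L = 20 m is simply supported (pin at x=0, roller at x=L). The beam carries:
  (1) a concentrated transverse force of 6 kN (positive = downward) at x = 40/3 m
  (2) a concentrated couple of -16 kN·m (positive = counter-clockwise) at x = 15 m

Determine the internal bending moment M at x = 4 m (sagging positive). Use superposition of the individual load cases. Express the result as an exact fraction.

M(4) = 24/5 kN·m

Load 1 — point force P=6 kN at a=40/3 m (b=L-a=20/3):
  M_1 = Pbx/L  [x≤a] = 6·(20/3)·4/20 = 8 kN·m
Load 2 — applied couple M₀=-16 kN·m at a=15 m (b=L-a=5):
  M_2 = M₀x/L  [x≤a] = (-16)·4/20 = -16/5 kN·m
Superposition: M = Σ M_i = 24/5 kN·m ≈ 4.800000 kN·m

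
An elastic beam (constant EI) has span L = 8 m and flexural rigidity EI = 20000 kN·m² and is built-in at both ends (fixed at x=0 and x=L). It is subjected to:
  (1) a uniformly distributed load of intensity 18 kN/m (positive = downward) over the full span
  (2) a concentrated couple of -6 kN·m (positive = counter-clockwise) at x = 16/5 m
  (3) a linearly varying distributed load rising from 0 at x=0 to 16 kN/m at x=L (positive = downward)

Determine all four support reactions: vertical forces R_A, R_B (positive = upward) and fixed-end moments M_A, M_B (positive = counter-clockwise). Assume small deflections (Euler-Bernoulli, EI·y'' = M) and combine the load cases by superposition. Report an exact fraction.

Load 1 — uniform load w=18 kN/m over full span:
  R_A = wL/2 = 18·8/2 = 72 kN
  M_A = wL²/12 = 18·8²/12 = 96 kN·m
  R_B = wL/2 = 18·8/2 = 72 kN
  M_B = -wL²/12 = -18·8²/12 = -96 kN·m
Load 2 — applied couple M₀=-6 kN·m at a=16/5 m (b=L-a=24/5):
  R_A = 6M₀ab/L³ = 6·(-6)·(16/5)·(24/5)/8³ = -27/25 kN
  M_A = M₀b(2a-b)/L² = (-6)·(24/5)·(2·(16/5)-(24/5))/8² = -18/25 kN·m
  R_B = -6M₀ab/L³ = -6·(-6)·(16/5)·(24/5)/8³ = 27/25 kN
  M_B = M₀a(2b-a)/L² = (-6)·(16/5)·(2·(24/5)-(16/5))/8² = -48/25 kN·m
Load 3 — triangular load w₀=16 kN/m (0→w₀ over full span):
  R_A = 3w₀L/20 = 3·16·8/20 = 96/5 kN
  M_A = w₀L²/30 = 16·8²/30 = 512/15 kN·m
  R_B = 7w₀L/20 = 7·16·8/20 = 224/5 kN
  M_B = -w₀L²/20 = -16·8²/20 = -256/5 kN·m
Superposition: R_A = 2253/25 kN, M_A = 9706/75 kN·m, R_B = 2947/25 kN, M_B = -3728/25 kN·m

R_A = 2253/25 kN, M_A = 9706/75 kN·m, R_B = 2947/25 kN, M_B = -3728/25 kN·m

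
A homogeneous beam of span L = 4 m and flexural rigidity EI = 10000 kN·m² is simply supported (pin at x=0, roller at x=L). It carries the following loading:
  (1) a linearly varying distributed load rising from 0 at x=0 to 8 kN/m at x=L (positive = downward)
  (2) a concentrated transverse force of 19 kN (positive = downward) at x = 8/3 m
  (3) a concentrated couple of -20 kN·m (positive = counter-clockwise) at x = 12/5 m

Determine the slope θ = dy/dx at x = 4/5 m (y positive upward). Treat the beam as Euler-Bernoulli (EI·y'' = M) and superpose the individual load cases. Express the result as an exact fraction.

Load 1 — triangular load w₀=8 kN/m (0→w₀ over full span):
  θ_1 = -w₀(7L⁴-30L²x²+15x⁴)/(360LEI) = -8·(7·4⁴-30·4²·(4/5)²+15·(4/5)⁴)/(360·4·10000) = -2912/3515625 rad
Load 2 — point force P=19 kN at a=8/3 m (b=L-a=4/3):
  θ_2 = -Pb(L²-b²-3x²)/(6LEI)  [x≤a] = -19·(4/3)·(4²-(4/3)²-3·(4/5)²)/(6·4·10000) = -3287/2531250 rad
Load 3 — applied couple M₀=-20 kN·m at a=12/5 m (b=L-a=8/5):
  θ_3 = (M₀x²/(2L)+C₁)/EI  [x≤a] with C₁=M₀(3b²-L²)/(6L)=104/15 = ((-20)·(4/5)²/(2·4)+(104/15))/10000 = 1/1875 rad
Superposition: θ = Σ θ_i = -100841/63281250 rad ≈ -0.001594 rad

θ(4/5) = -100841/63281250 rad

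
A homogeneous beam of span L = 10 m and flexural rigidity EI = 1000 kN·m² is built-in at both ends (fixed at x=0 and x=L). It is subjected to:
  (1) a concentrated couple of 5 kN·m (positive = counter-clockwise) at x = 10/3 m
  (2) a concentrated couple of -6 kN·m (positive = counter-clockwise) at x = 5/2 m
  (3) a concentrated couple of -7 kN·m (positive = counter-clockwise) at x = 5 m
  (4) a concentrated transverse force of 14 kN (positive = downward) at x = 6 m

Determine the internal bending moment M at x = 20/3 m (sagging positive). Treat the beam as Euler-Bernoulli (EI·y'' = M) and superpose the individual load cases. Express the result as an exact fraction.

Load 1 — applied couple M₀=5 kN·m at a=10/3 m (b=L-a=20/3):
  M_1 = R_Ax - M_A - M₀  [x>a] with R_A=2/3, M_A=0 = (2/3)·(20/3) - 0 - 5 = -5/9 kN·m
Load 2 — applied couple M₀=-6 kN·m at a=5/2 m (b=L-a=15/2):
  M_2 = R_Ax - M_A - M₀  [x>a] with R_A=-27/40, M_A=9/8 = (-27/40)·(20/3) - (9/8) - (-6) = 3/8 kN·m
Load 3 — applied couple M₀=-7 kN·m at a=5 m (b=L-a=5):
  M_3 = R_Ax - M_A - M₀  [x>a] with R_A=-21/20, M_A=-7/4 = (-21/20)·(20/3) - (-7/4) - (-7) = 7/4 kN·m
Load 4 — point force P=14 kN at a=6 m (b=L-a=4):
  M_4 = Pa²(a+3b)(L-x)/L³ - Pa²b/L²  [x>a] = 14·6²·(6+3·4)·(10-(20/3))/10³ - 14·6²·4/10² = 252/25 kN·m
Superposition: M = Σ M_i = 20969/1800 kN·m ≈ 11.649444 kN·m

M(20/3) = 20969/1800 kN·m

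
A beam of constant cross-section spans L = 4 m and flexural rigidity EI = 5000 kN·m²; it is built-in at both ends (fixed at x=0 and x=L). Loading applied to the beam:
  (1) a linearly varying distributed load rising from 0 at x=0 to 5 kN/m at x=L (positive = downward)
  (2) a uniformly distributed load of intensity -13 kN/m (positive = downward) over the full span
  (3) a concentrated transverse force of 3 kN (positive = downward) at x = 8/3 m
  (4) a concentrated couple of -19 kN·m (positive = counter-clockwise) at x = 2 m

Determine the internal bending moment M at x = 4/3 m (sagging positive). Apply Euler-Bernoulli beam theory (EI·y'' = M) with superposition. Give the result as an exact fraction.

Load 1 — triangular load w₀=5 kN/m (0→w₀ over full span):
  M_1 = 3w₀Lx/20 - w₀L²/30 - w₀x³/(6L) = 3·5·4·(4/3)/20 - 5·4²/30 - 5·(4/3)³/(6·4) = 68/81 kN·m
Load 2 — uniform load w=-13 kN/m over full span:
  M_2 = wLx/2 - wL²/12 - wx²/2 = (-13)·4·(4/3)/2 - (-13)·4²/12 - (-13)·(4/3)²/2 = -52/9 kN·m
Load 3 — point force P=3 kN at a=8/3 m (b=L-a=4/3):
  M_3 = Pb²(3a+b)x/L³ - Pab²/L²  [x≤a] = 3·(4/3)²·(3·(8/3)+(4/3))·(4/3)/4³ - 3·(8/3)·(4/3)²/4² = 4/27 kN·m
Load 4 — applied couple M₀=-19 kN·m at a=2 m (b=L-a=2):
  M_4 = R_Ax - M_A  [x≤a] with R_A=-57/8, M_A=-19/4 = (-57/8)·(4/3) - (-19/4) = -19/4 kN·m
Superposition: M = Σ M_i = -3091/324 kN·m ≈ -9.540123 kN·m

M(4/3) = -3091/324 kN·m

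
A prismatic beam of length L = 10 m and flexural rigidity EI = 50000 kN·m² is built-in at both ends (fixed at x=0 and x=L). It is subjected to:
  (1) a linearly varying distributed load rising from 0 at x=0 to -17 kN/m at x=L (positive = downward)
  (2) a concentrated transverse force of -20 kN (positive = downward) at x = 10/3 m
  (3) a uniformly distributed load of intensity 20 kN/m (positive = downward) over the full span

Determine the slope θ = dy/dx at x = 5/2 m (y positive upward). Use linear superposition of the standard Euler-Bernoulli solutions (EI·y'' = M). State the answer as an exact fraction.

Load 1 — triangular load w₀=-17 kN/m (0→w₀ over full span):
  θ_1 = -w₀(2x(L-x)(L-2x)(x+2L)+x²(L-x)²)/(120LEI) = -(-17)·(2·(5/2)·(10-(5/2))·(10-2·(5/2))·((5/2)+2·10)+(5/2)²·(10-(5/2))²)/(120·10·50000) = 663/512000 rad
Load 2 — point force P=-20 kN at a=10/3 m (b=L-a=20/3):
  θ_2 = -Pb²x(2aL-(3a+b)x)/(2L³EI)  [x≤a] = -(-20)·(20/3)²·(5/2)·(2·(10/3)·10-(3·(10/3)+(20/3))·(5/2))/(2·10³·50000) = 1/1800 rad
Load 3 — uniform load w=20 kN/m over full span:
  θ_3 = -wx(L-x)(L-2x)/(12EI) = -20·(5/2)·(10-(5/2))·(10-2·(5/2))/(12·50000) = -1/320 rad
Superposition: θ = Σ θ_i = -5873/4608000 rad ≈ -0.001275 rad

θ(5/2) = -5873/4608000 rad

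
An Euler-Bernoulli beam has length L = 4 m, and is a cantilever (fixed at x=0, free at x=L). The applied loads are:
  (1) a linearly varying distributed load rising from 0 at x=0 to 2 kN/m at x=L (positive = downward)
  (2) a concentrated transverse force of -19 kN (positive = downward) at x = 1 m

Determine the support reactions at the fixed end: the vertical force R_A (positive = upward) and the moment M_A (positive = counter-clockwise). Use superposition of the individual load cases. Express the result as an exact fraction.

R_A = -15 kN, M_A = -25/3 kN·m

Load 1 — triangular load w₀=2 kN/m (0→w₀ over full span):
  R_A = w₀L/2 = 2·4/2 = 4 kN
  M_A = w₀L²/3 = 2·4²/3 = 32/3 kN·m
Load 2 — point force P=-19 kN at a=1 m (b=L-a=3):
  R_A = P = (-19) = -19 kN
  M_A = Pa = (-19)·1 = -19 kN·m
Superposition: R_A = -15 kN, M_A = -25/3 kN·m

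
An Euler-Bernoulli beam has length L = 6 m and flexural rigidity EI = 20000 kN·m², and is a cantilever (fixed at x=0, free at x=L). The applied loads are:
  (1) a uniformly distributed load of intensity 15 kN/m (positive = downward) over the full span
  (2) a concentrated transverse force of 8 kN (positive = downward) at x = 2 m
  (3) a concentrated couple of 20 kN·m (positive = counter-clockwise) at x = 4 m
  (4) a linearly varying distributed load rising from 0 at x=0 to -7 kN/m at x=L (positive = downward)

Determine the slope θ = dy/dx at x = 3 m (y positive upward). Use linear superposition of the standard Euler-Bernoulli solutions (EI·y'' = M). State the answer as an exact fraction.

θ(3) = -4273/320000 rad

Load 1 — uniform load w=15 kN/m over full span:
  θ_1 = -wx(x²-3Lx+3L²)/(6EI) = -15·3·(3²-3·6·3+3·6²)/(6·20000) = -189/8000 rad
Load 2 — point force P=8 kN at a=2 m (b=L-a=4):
  θ_2 = -Pa²/(2EI)  [x>a] = -8·2²/(2·20000) = -1/1250 rad
Load 3 — applied couple M₀=20 kN·m at a=4 m (b=L-a=2):
  θ_3 = M₀x/EI  [x≤a] = 20·3/20000 = 3/1000 rad
Load 4 — triangular load w₀=-7 kN/m (0→w₀ over full span):
  θ_4 = (w₀Lx²/4-w₀L²x/3-w₀x⁴/(24L))/EI = ((-7)·6·3²/4-(-7)·6²·3/3-(-7)·3⁴/(24·6))/20000 = 2583/320000 rad
Superposition: θ = Σ θ_i = -4273/320000 rad ≈ -0.013353 rad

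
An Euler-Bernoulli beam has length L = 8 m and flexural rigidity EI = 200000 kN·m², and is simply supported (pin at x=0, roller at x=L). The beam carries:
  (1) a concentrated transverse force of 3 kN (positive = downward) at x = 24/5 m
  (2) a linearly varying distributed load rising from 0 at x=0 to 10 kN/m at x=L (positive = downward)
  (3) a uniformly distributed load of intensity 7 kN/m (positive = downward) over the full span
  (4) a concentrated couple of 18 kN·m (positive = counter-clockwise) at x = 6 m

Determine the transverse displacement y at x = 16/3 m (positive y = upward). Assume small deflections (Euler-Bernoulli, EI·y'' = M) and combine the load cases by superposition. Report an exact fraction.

y(16/3) = -7261073/2278125000 m

Load 1 — point force P=3 kN at a=24/5 m (b=L-a=16/5):
  y_1 = -Pa(L-x)(2Lx-a²-x²)/(6LEI)  [x>a] = -3·(24/5)·(8-(16/3))·(2·8·(16/3)-(24/5)²-(16/3)²)/(6·8·200000) = -476/3515625 m
Load 2 — triangular load w₀=10 kN/m (0→w₀ over full span):
  y_2 = -w₀x(7L⁴-10L²x²+3x⁴)/(360LEI) = -10·(16/3)·(7·8⁴-10·8²·(16/3)²+3·(16/3)⁴)/(360·8·200000) = -544/455625 m
Load 3 — uniform load w=7 kN/m over full span:
  y_3 = -wx(L³-2Lx²+x³)/(24EI) = -7·(16/3)·(8³-2·8·(16/3)²+(16/3)³)/(24·200000) = -1232/759375 m
Load 4 — applied couple M₀=18 kN·m at a=6 m (b=L-a=2):
  y_4 = (M₀x³/(6L)+C₁x)/EI  [x≤a] with C₁=M₀(3b²-L²)/(6L)=-39/2 = (18·(16/3)³/(6·8)+(-39/2)·(16/3))/200000 = -53/225000 m
Superposition: y = Σ y_i = -7261073/2278125000 m ≈ -0.003187 m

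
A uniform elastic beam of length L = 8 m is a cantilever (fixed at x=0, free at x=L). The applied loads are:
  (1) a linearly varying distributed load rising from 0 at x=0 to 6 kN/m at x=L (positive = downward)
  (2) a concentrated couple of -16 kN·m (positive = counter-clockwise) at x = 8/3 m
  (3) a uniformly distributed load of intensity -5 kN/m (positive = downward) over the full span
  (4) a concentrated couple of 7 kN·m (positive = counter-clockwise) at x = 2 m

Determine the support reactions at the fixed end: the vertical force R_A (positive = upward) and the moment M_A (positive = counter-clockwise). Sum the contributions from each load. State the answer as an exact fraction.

Load 1 — triangular load w₀=6 kN/m (0→w₀ over full span):
  R_A = w₀L/2 = 6·8/2 = 24 kN
  M_A = w₀L²/3 = 6·8²/3 = 128 kN·m
Load 2 — applied couple M₀=-16 kN·m at a=8/3 m (b=L-a=16/3):
  R_A = 0 kN
  M_A = -M₀ = -(-16) = 16 kN·m
Load 3 — uniform load w=-5 kN/m over full span:
  R_A = wL = (-5)·8 = -40 kN
  M_A = wL²/2 = (-5)·8²/2 = -160 kN·m
Load 4 — applied couple M₀=7 kN·m at a=2 m (b=L-a=6):
  R_A = 0 kN
  M_A = -M₀ = -7 kN·m
Superposition: R_A = -16 kN, M_A = -23 kN·m

R_A = -16 kN, M_A = -23 kN·m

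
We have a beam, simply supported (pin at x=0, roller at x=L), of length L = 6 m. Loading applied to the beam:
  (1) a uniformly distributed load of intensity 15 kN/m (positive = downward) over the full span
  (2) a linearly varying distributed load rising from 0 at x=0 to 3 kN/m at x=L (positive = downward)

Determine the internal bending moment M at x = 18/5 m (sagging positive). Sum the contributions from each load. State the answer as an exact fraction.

Load 1 — uniform load w=15 kN/m over full span:
  M_1 = wx(L-x)/2 = 15·(18/5)·(6-(18/5))/2 = 324/5 kN·m
Load 2 — triangular load w₀=3 kN/m (0→w₀ over full span):
  M_2 = w₀Lx/6 - w₀x³/(6L) = 3·6·(18/5)/6 - 3·(18/5)³/(6·6) = 864/125 kN·m
Superposition: M = Σ M_i = 8964/125 kN·m ≈ 71.712000 kN·m

M(18/5) = 8964/125 kN·m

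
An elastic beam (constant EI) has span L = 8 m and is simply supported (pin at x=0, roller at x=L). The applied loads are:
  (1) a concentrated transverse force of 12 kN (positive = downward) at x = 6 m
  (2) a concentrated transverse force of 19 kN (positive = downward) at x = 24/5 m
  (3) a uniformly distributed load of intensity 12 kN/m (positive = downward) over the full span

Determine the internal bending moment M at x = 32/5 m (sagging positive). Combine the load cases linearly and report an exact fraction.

M(32/5) = 2352/25 kN·m

Load 1 — point force P=12 kN at a=6 m (b=L-a=2):
  M_1 = Pa(L-x)/L  [x>a] = 12·6·(8-(32/5))/8 = 72/5 kN·m
Load 2 — point force P=19 kN at a=24/5 m (b=L-a=16/5):
  M_2 = Pa(L-x)/L  [x>a] = 19·(24/5)·(8-(32/5))/8 = 456/25 kN·m
Load 3 — uniform load w=12 kN/m over full span:
  M_3 = wx(L-x)/2 = 12·(32/5)·(8-(32/5))/2 = 1536/25 kN·m
Superposition: M = Σ M_i = 2352/25 kN·m ≈ 94.080000 kN·m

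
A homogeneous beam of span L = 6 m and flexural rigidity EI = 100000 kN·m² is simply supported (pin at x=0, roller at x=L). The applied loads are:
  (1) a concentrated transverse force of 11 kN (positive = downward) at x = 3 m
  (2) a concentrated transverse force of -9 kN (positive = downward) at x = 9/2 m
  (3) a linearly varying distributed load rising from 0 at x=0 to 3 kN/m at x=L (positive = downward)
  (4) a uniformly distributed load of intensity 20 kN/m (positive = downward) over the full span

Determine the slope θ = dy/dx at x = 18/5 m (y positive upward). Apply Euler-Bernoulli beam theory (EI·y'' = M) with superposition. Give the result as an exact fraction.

Load 1 — point force P=11 kN at a=3 m (b=L-a=3):
  θ_1 = -Pa(2L²-6Lx+3x²+a²)/(6LEI)  [x>a] = -11·3·(2·6²-6·6·(18/5)+3·(18/5)²+3²)/(6·6·100000) = 891/10000000 rad
Load 2 — point force P=-9 kN at a=9/2 m (b=L-a=3/2):
  θ_2 = -Pb(L²-b²-3x²)/(6LEI)  [x≤a] = -(-9)·(3/2)·(6²-(3/2)²-3·(18/5)²)/(6·6·100000) = -1539/80000000 rad
Load 3 — triangular load w₀=3 kN/m (0→w₀ over full span):
  θ_3 = -w₀(7L⁴-30L²x²+15x⁴)/(360LEI) = -3·(7·6⁴-30·6²·(18/5)²+15·(18/5)⁴)/(360·6·100000) = 261/7812500 rad
Load 4 — uniform load w=20 kN/m over full span:
  θ_4 = -w(L³-6Lx²+4x³)/(24EI) = -20·(6³-6·6·(18/5)²+4·(18/5)³)/(24·100000) = 333/625000 rad
Superposition: θ = Σ θ_i = 1272141/2000000000 rad ≈ 0.000636 rad

θ(18/5) = 1272141/2000000000 rad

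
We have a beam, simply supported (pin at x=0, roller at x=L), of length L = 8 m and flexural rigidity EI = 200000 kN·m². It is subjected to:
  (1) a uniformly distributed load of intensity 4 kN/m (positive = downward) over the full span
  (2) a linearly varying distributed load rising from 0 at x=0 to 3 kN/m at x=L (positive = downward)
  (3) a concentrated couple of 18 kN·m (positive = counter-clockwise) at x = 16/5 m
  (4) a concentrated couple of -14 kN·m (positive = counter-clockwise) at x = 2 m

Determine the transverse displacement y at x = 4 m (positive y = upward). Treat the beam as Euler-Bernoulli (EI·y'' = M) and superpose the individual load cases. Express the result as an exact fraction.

y(4) = -11603/7500000 m

Load 1 — uniform load w=4 kN/m over full span:
  y_1 = -wx(L³-2Lx²+x³)/(24EI) = -4·4·(8³-2·8·4²+4³)/(24·200000) = -2/1875 m
Load 2 — triangular load w₀=3 kN/m (0→w₀ over full span):
  y_2 = -w₀x(7L⁴-10L²x²+3x⁴)/(360LEI) = -3·4·(7·8⁴-10·8²·4²+3·4⁴)/(360·8·200000) = -1/2500 m
Load 3 — applied couple M₀=18 kN·m at a=16/5 m (b=L-a=24/5):
  y_3 = (M₀x³/(6L)-M₀(x-a)²/2+C₁x)/EI  [x>a] with C₁=M₀(3b²-L²)/(6L)=48/25 = (18·4³/(6·8)-18·(4-(16/5))²/2+(48/25)·4)/200000 = 81/625000 m
Load 4 — applied couple M₀=-14 kN·m at a=2 m (b=L-a=6):
  y_4 = (M₀x³/(6L)-M₀(x-a)²/2+C₁x)/EI  [x>a] with C₁=M₀(3b²-L²)/(6L)=-77/6 = ((-14)·4³/(6·8)-(-14)·(4-2)²/2+(-77/6)·4)/200000 = -21/100000 m
Superposition: y = Σ y_i = -11603/7500000 m ≈ -0.001547 m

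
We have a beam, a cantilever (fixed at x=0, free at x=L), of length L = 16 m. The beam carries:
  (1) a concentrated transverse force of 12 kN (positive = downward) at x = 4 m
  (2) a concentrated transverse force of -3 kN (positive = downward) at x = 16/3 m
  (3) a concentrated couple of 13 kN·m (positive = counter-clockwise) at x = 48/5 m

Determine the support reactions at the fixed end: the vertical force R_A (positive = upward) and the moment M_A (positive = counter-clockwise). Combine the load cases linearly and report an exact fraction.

R_A = 9 kN, M_A = 19 kN·m

Load 1 — point force P=12 kN at a=4 m (b=L-a=12):
  R_A = P = 12 kN
  M_A = Pa = 12·4 = 48 kN·m
Load 2 — point force P=-3 kN at a=16/3 m (b=L-a=32/3):
  R_A = P = (-3) = -3 kN
  M_A = Pa = (-3)·(16/3) = -16 kN·m
Load 3 — applied couple M₀=13 kN·m at a=48/5 m (b=L-a=32/5):
  R_A = 0 kN
  M_A = -M₀ = -13 kN·m
Superposition: R_A = 9 kN, M_A = 19 kN·m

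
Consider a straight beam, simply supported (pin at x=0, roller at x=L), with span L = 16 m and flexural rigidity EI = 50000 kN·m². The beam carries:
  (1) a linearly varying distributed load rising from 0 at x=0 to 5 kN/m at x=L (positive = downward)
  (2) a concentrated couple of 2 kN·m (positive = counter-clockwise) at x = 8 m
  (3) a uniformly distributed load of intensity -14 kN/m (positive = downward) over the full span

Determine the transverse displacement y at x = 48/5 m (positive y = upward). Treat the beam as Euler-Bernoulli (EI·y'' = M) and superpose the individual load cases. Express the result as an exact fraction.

Load 1 — triangular load w₀=5 kN/m (0→w₀ over full span):
  y_1 = -w₀x(7L⁴-10L²x²+3x⁴)/(360LEI) = -5·(48/5)·(7·16⁴-10·16²·(48/5)²+3·(48/5)⁴)/(360·16·50000) = -1212416/29296875 m
Load 2 — applied couple M₀=2 kN·m at a=8 m (b=L-a=8):
  y_2 = (M₀x³/(6L)-M₀(x-a)²/2+C₁x)/EI  [x>a] with C₁=M₀(3b²-L²)/(6L)=-4/3 = (2·(48/5)³/(6·16)-2·((48/5)-8)²/2+(-4/3)·(48/5))/50000 = 24/390625 m
Load 3 — uniform load w=-14 kN/m over full span:
  y_3 = -wx(L³-2Lx²+x³)/(24EI) = -(-14)·(48/5)·(16³-2·16·(48/5)²+(48/5)³)/(24·50000) = 444416/1953125 m
Superposition: y = Σ y_i = 5455624/29296875 m ≈ 0.186219 m

y(48/5) = 5455624/29296875 m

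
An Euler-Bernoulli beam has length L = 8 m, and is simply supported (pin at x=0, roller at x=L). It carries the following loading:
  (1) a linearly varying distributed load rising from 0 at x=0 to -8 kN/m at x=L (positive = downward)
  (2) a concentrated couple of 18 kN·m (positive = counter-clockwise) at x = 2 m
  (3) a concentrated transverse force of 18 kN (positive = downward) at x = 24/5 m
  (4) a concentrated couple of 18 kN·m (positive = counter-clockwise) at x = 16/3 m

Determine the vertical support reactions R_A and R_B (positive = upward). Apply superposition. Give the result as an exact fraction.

R_A = 31/30 kN, R_B = -451/30 kN

Load 1 — triangular load w₀=-8 kN/m (0→w₀ over full span):
  R_A = w₀L/6 = (-8)·8/6 = -32/3 kN
  R_B = w₀L/3 = (-8)·8/3 = -64/3 kN
Load 2 — applied couple M₀=18 kN·m at a=2 m (b=L-a=6):
  R_A = M₀/L = 18/8 = 9/4 kN
  R_B = -M₀/L = -18/8 = -9/4 kN
Load 3 — point force P=18 kN at a=24/5 m (b=L-a=16/5):
  R_A = Pb/L = 18·(16/5)/8 = 36/5 kN
  R_B = Pa/L = 18·(24/5)/8 = 54/5 kN
Load 4 — applied couple M₀=18 kN·m at a=16/3 m (b=L-a=8/3):
  R_A = M₀/L = 18/8 = 9/4 kN
  R_B = -M₀/L = -18/8 = -9/4 kN
Superposition: R_A = 31/30 kN, R_B = -451/30 kN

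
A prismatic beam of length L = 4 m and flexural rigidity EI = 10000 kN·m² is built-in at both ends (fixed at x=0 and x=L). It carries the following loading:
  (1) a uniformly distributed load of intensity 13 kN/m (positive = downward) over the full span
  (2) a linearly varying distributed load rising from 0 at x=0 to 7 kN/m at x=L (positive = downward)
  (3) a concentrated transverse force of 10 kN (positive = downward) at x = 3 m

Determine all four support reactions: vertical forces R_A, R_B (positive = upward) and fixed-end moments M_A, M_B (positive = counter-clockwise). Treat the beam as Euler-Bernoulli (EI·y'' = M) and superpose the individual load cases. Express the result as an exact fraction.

R_A = 2541/80 kN, M_A = 2753/120 kN·m, R_B = 3539/80 kN, M_B = -3427/120 kN·m

Load 1 — uniform load w=13 kN/m over full span:
  R_A = wL/2 = 13·4/2 = 26 kN
  M_A = wL²/12 = 13·4²/12 = 52/3 kN·m
  R_B = wL/2 = 13·4/2 = 26 kN
  M_B = -wL²/12 = -13·4²/12 = -52/3 kN·m
Load 2 — triangular load w₀=7 kN/m (0→w₀ over full span):
  R_A = 3w₀L/20 = 3·7·4/20 = 21/5 kN
  M_A = w₀L²/30 = 7·4²/30 = 56/15 kN·m
  R_B = 7w₀L/20 = 7·7·4/20 = 49/5 kN
  M_B = -w₀L²/20 = -7·4²/20 = -28/5 kN·m
Load 3 — point force P=10 kN at a=3 m (b=L-a=1):
  R_A = Pb²(3a+b)/L³ = 10·1²·(3·3+1)/4³ = 25/16 kN
  M_A = Pab²/L² = 10·3·1²/4² = 15/8 kN·m
  R_B = Pa²(a+3b)/L³ = 10·3²·(3+3·1)/4³ = 135/16 kN
  M_B = -Pa²b/L² = -10·3²·1/4² = -45/8 kN·m
Superposition: R_A = 2541/80 kN, M_A = 2753/120 kN·m, R_B = 3539/80 kN, M_B = -3427/120 kN·m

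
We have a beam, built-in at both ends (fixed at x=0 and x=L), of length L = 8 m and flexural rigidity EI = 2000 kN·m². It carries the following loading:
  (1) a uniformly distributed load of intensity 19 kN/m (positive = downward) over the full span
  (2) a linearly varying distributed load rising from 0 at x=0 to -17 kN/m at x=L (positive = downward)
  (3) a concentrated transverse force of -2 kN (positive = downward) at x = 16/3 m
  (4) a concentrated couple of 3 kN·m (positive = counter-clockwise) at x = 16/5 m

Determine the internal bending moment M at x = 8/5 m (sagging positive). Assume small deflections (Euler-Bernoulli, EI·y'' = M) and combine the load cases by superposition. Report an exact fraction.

Load 1 — uniform load w=19 kN/m over full span:
  M_1 = wLx/2 - wL²/12 - wx²/2 = 19·8·(8/5)/2 - 19·8²/12 - 19·(8/5)²/2 = -304/75 kN·m
Load 2 — triangular load w₀=-17 kN/m (0→w₀ over full span):
  M_2 = 3w₀Lx/20 - w₀L²/30 - w₀x³/(6L) = 3·(-17)·8·(8/5)/20 - (-17)·8²/30 - (-17)·(8/5)³/(6·8) = 1904/375 kN·m
Load 3 — point force P=-2 kN at a=16/3 m (b=L-a=8/3):
  M_3 = Pb²(3a+b)x/L³ - Pab²/L²  [x≤a] = (-2)·(8/3)²·(3·(16/3)+(8/3))·(8/5)/8³ - (-2)·(16/3)·(8/3)²/8² = 16/45 kN·m
Load 4 — applied couple M₀=3 kN·m at a=16/5 m (b=L-a=24/5):
  M_4 = R_Ax - M_A  [x≤a] with R_A=27/50, M_A=9/25 = (27/50)·(8/5) - (9/25) = 63/125 kN·m
Superposition: M = Σ M_i = 2119/1125 kN·m ≈ 1.883556 kN·m

M(8/5) = 2119/1125 kN·m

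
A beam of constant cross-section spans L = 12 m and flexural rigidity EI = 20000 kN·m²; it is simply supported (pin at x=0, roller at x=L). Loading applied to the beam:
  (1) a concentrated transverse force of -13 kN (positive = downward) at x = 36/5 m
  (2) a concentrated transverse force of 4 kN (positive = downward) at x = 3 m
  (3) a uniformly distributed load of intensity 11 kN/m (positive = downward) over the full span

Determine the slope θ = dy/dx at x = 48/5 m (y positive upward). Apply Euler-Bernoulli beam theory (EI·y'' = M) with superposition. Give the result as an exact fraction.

θ(48/5) = 27477/1000000 rad

Load 1 — point force P=-13 kN at a=36/5 m (b=L-a=24/5):
  θ_1 = -Pa(2L²-6Lx+3x²+a²)/(6LEI)  [x>a] = -(-13)·(36/5)·(2·12²-6·12·(48/5)+3·(48/5)²+(36/5)²)/(6·12·20000) = -1521/312500 rad
Load 2 — point force P=4 kN at a=3 m (b=L-a=9):
  θ_2 = -Pa(2L²-6Lx+3x²+a²)/(6LEI)  [x>a] = -4·3·(2·12²-6·12·(48/5)+3·(48/5)²+3²)/(6·12·20000) = 981/1000000 rad
Load 3 — uniform load w=11 kN/m over full span:
  θ_3 = -w(L³-6Lx²+4x³)/(24EI) = -11·(12³-6·12·(48/5)²+4·(48/5)³)/(24·20000) = 9801/312500 rad
Superposition: θ = Σ θ_i = 27477/1000000 rad ≈ 0.027477 rad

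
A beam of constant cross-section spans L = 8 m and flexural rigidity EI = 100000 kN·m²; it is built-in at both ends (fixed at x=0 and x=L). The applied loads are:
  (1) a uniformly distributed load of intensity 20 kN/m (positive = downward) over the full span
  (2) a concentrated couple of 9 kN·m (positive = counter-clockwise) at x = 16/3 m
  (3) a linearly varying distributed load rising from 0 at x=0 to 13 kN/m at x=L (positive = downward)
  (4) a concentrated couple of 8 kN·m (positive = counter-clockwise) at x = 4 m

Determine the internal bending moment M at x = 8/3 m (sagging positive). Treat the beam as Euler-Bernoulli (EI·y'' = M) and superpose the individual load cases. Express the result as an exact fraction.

M(8/3) = 19151/405 kN·m

Load 1 — uniform load w=20 kN/m over full span:
  M_1 = wLx/2 - wL²/12 - wx²/2 = 20·8·(8/3)/2 - 20·8²/12 - 20·(8/3)²/2 = 320/9 kN·m
Load 2 — applied couple M₀=9 kN·m at a=16/3 m (b=L-a=8/3):
  M_2 = R_Ax - M_A  [x≤a] with R_A=3/2, M_A=3 = (3/2)·(8/3) - 3 = 1 kN·m
Load 3 — triangular load w₀=13 kN/m (0→w₀ over full span):
  M_3 = 3w₀Lx/20 - w₀L²/30 - w₀x³/(6L) = 3·13·8·(8/3)/20 - 13·8²/30 - 13·(8/3)³/(6·8) = 3536/405 kN·m
Load 4 — applied couple M₀=8 kN·m at a=4 m (b=L-a=4):
  M_4 = R_Ax - M_A  [x≤a] with R_A=3/2, M_A=2 = (3/2)·(8/3) - 2 = 2 kN·m
Superposition: M = Σ M_i = 19151/405 kN·m ≈ 47.286420 kN·m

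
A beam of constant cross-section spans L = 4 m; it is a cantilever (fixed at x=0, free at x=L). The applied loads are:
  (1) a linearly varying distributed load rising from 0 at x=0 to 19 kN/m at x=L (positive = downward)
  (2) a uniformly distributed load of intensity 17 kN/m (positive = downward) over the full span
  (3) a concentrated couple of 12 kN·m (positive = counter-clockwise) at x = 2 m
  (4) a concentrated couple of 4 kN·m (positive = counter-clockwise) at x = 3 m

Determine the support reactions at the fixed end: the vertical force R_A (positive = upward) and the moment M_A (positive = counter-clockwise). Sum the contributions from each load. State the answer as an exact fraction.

Load 1 — triangular load w₀=19 kN/m (0→w₀ over full span):
  R_A = w₀L/2 = 19·4/2 = 38 kN
  M_A = w₀L²/3 = 19·4²/3 = 304/3 kN·m
Load 2 — uniform load w=17 kN/m over full span:
  R_A = wL = 17·4 = 68 kN
  M_A = wL²/2 = 17·4²/2 = 136 kN·m
Load 3 — applied couple M₀=12 kN·m at a=2 m (b=L-a=2):
  R_A = 0 kN
  M_A = -M₀ = -12 kN·m
Load 4 — applied couple M₀=4 kN·m at a=3 m (b=L-a=1):
  R_A = 0 kN
  M_A = -M₀ = -4 kN·m
Superposition: R_A = 106 kN, M_A = 664/3 kN·m

R_A = 106 kN, M_A = 664/3 kN·m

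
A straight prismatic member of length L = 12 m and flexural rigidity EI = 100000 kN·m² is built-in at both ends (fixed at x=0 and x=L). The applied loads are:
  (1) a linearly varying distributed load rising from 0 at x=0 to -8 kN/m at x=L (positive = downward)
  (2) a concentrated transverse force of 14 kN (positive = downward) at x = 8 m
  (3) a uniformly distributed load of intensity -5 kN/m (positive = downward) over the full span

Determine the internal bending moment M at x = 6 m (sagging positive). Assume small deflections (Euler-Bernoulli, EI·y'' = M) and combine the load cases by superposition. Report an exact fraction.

Load 1 — triangular load w₀=-8 kN/m (0→w₀ over full span):
  M_1 = 3w₀Lx/20 - w₀L²/30 - w₀x³/(6L) = 3·(-8)·12·6/20 - (-8)·12²/30 - (-8)·6³/(6·12) = -24 kN·m
Load 2 — point force P=14 kN at a=8 m (b=L-a=4):
  M_2 = Pb²(3a+b)x/L³ - Pab²/L²  [x≤a] = 14·4²·(3·8+4)·6/12³ - 14·8·4²/12² = 28/3 kN·m
Load 3 — uniform load w=-5 kN/m over full span:
  M_3 = wLx/2 - wL²/12 - wx²/2 = (-5)·12·6/2 - (-5)·12²/12 - (-5)·6²/2 = -30 kN·m
Superposition: M = Σ M_i = -134/3 kN·m ≈ -44.666667 kN·m

M(6) = -134/3 kN·m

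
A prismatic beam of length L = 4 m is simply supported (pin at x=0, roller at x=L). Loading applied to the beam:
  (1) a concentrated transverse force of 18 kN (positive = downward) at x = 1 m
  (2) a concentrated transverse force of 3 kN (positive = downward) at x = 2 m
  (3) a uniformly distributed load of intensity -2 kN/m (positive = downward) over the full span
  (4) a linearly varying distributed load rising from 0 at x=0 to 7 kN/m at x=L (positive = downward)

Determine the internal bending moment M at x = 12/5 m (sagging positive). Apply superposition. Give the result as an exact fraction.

Load 1 — point force P=18 kN at a=1 m (b=L-a=3):
  M_1 = Pa(L-x)/L  [x>a] = 18·1·(4-(12/5))/4 = 36/5 kN·m
Load 2 — point force P=3 kN at a=2 m (b=L-a=2):
  M_2 = Pa(L-x)/L  [x>a] = 3·2·(4-(12/5))/4 = 12/5 kN·m
Load 3 — uniform load w=-2 kN/m over full span:
  M_3 = wx(L-x)/2 = (-2)·(12/5)·(4-(12/5))/2 = -96/25 kN·m
Load 4 — triangular load w₀=7 kN/m (0→w₀ over full span):
  M_4 = w₀Lx/6 - w₀x³/(6L) = 7·4·(12/5)/6 - 7·(12/5)³/(6·4) = 896/125 kN·m
Superposition: M = Σ M_i = 1616/125 kN·m ≈ 12.928000 kN·m

M(12/5) = 1616/125 kN·m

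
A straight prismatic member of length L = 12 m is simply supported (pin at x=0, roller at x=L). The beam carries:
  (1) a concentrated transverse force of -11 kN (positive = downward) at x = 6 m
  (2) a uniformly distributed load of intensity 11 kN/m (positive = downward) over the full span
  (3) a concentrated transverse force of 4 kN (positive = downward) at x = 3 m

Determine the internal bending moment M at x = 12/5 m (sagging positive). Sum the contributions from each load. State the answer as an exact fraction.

M(12/5) = 3018/25 kN·m

Load 1 — point force P=-11 kN at a=6 m (b=L-a=6):
  M_1 = Pbx/L  [x≤a] = (-11)·6·(12/5)/12 = -66/5 kN·m
Load 2 — uniform load w=11 kN/m over full span:
  M_2 = wx(L-x)/2 = 11·(12/5)·(12-(12/5))/2 = 3168/25 kN·m
Load 3 — point force P=4 kN at a=3 m (b=L-a=9):
  M_3 = Pbx/L  [x≤a] = 4·9·(12/5)/12 = 36/5 kN·m
Superposition: M = Σ M_i = 3018/25 kN·m ≈ 120.720000 kN·m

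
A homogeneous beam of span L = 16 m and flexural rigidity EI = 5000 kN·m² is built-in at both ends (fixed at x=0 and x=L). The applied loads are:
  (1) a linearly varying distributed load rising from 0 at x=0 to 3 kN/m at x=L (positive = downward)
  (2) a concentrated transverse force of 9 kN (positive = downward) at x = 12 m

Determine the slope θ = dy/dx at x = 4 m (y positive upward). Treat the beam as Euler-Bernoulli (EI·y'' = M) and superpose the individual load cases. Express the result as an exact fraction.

Load 1 — triangular load w₀=3 kN/m (0→w₀ over full span):
  θ_1 = -w₀(2x(L-x)(L-2x)(x+2L)+x²(L-x)²)/(120LEI) = -3·(2·4·(16-4)·(16-2·4)·(4+2·16)+4²·(16-4)²)/(120·16·5000) = -117/12500 rad
Load 2 — point force P=9 kN at a=12 m (b=L-a=4):
  θ_2 = -Pb²x(2aL-(3a+b)x)/(2L³EI)  [x≤a] = -9·4²·4·(2·12·16-(3·12+4)·4)/(2·16³·5000) = -63/20000 rad
Superposition: θ = Σ θ_i = -1251/100000 rad ≈ -0.012510 rad

θ(4) = -1251/100000 rad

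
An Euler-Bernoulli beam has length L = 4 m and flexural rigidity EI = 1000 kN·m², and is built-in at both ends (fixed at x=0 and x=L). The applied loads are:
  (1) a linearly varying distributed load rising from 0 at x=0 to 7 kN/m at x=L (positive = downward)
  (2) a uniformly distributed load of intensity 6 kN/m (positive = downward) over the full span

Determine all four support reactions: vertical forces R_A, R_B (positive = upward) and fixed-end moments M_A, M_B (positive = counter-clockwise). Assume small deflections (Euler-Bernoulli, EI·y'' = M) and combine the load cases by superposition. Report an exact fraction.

R_A = 81/5 kN, M_A = 176/15 kN·m, R_B = 109/5 kN, M_B = -68/5 kN·m

Load 1 — triangular load w₀=7 kN/m (0→w₀ over full span):
  R_A = 3w₀L/20 = 3·7·4/20 = 21/5 kN
  M_A = w₀L²/30 = 7·4²/30 = 56/15 kN·m
  R_B = 7w₀L/20 = 7·7·4/20 = 49/5 kN
  M_B = -w₀L²/20 = -7·4²/20 = -28/5 kN·m
Load 2 — uniform load w=6 kN/m over full span:
  R_A = wL/2 = 6·4/2 = 12 kN
  M_A = wL²/12 = 6·4²/12 = 8 kN·m
  R_B = wL/2 = 6·4/2 = 12 kN
  M_B = -wL²/12 = -6·4²/12 = -8 kN·m
Superposition: R_A = 81/5 kN, M_A = 176/15 kN·m, R_B = 109/5 kN, M_B = -68/5 kN·m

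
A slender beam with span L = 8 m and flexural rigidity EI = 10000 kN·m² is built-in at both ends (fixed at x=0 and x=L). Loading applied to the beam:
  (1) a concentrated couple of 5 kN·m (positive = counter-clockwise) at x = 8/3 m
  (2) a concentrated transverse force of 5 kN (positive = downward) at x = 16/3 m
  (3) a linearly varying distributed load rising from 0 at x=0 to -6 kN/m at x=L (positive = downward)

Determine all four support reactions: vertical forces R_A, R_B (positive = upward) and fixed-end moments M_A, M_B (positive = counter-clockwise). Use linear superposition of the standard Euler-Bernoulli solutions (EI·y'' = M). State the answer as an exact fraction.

Load 1 — applied couple M₀=5 kN·m at a=8/3 m (b=L-a=16/3):
  R_A = 6M₀ab/L³ = 6·5·(8/3)·(16/3)/8³ = 5/6 kN
  M_A = M₀b(2a-b)/L² = 5·(16/3)·(2·(8/3)-(16/3))/8² = 0 kN·m
  R_B = -6M₀ab/L³ = -6·5·(8/3)·(16/3)/8³ = -5/6 kN
  M_B = M₀a(2b-a)/L² = 5·(8/3)·(2·(16/3)-(8/3))/8² = 5/3 kN·m
Load 2 — point force P=5 kN at a=16/3 m (b=L-a=8/3):
  R_A = Pb²(3a+b)/L³ = 5·(8/3)²·(3·(16/3)+(8/3))/8³ = 35/27 kN
  M_A = Pab²/L² = 5·(16/3)·(8/3)²/8² = 80/27 kN·m
  R_B = Pa²(a+3b)/L³ = 5·(16/3)²·((16/3)+3·(8/3))/8³ = 100/27 kN
  M_B = -Pa²b/L² = -5·(16/3)²·(8/3)/8² = -160/27 kN·m
Load 3 — triangular load w₀=-6 kN/m (0→w₀ over full span):
  R_A = 3w₀L/20 = 3·(-6)·8/20 = -36/5 kN
  M_A = w₀L²/30 = (-6)·8²/30 = -64/5 kN·m
  R_B = 7w₀L/20 = 7·(-6)·8/20 = -84/5 kN
  M_B = -w₀L²/20 = -(-6)·8²/20 = 96/5 kN·m
Superposition: R_A = -1369/270 kN, M_A = -1328/135 kN·m, R_B = -3761/270 kN, M_B = 2017/135 kN·m

R_A = -1369/270 kN, M_A = -1328/135 kN·m, R_B = -3761/270 kN, M_B = 2017/135 kN·m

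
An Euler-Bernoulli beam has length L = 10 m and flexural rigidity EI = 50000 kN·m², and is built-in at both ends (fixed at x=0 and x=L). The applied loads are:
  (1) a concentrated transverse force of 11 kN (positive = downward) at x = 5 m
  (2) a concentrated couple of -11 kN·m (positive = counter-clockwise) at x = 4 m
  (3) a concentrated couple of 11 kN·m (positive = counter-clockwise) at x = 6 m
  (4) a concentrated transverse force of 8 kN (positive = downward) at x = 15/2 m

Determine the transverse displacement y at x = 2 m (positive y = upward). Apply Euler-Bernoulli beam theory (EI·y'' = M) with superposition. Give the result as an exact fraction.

y(2) = -19/31250 m

Load 1 — point force P=11 kN at a=5 m (b=L-a=5):
  y_1 = -Pb²x²(3aL-(3a+b)x)/(6L³EI)  [x≤a] = -11·5²·2²·(3·5·10-(3·5+5)·2)/(6·10³·50000) = -121/300000 m
Load 2 — applied couple M₀=-11 kN·m at a=4 m (b=L-a=6):
  y_2 = (R_Ax³/6 - M_Ax²/2)/EI  [x≤a] with R_A=-198/125, M_A=-33/25 = ((-198/125)·2³/6 - (-33/25)·2²/2)/50000 = 33/3125000 m
Load 3 — applied couple M₀=11 kN·m at a=6 m (b=L-a=4):
  y_3 = (R_Ax³/6 - M_Ax²/2)/EI  [x≤a] with R_A=198/125, M_A=88/25 = ((198/125)·2³/6 - (88/25)·2²/2)/50000 = -77/781250 m
Load 4 — point force P=8 kN at a=15/2 m (b=L-a=5/2):
  y_4 = -Pb²x²(3aL-(3a+b)x)/(6L³EI)  [x≤a] = -8·(5/2)²·2²·(3·(15/2)·10-(3·(15/2)+(5/2))·2)/(6·10³·50000) = -7/60000 m
Superposition: y = Σ y_i = -19/31250 m ≈ -0.000608 m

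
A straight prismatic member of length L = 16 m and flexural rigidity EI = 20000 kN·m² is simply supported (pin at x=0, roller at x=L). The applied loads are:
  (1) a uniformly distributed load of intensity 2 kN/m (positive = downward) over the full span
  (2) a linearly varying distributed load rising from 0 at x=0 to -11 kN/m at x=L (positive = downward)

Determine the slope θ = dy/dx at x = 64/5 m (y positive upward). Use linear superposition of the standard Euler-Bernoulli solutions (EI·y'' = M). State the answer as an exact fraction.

θ(64/5) = -85712/3515625 rad

Load 1 — uniform load w=2 kN/m over full span:
  θ_1 = -w(L³-6Lx²+4x³)/(24EI) = -2·(16³-6·16·(64/5)²+4·(64/5)³)/(24·20000) = 1056/78125 rad
Load 2 — triangular load w₀=-11 kN/m (0→w₀ over full span):
  θ_2 = -w₀(7L⁴-30L²x²+15x⁴)/(360LEI) = -(-11)·(7·16⁴-30·16²·(64/5)²+15·(64/5)⁴)/(360·16·20000) = -133232/3515625 rad
Superposition: θ = Σ θ_i = -85712/3515625 rad ≈ -0.024380 rad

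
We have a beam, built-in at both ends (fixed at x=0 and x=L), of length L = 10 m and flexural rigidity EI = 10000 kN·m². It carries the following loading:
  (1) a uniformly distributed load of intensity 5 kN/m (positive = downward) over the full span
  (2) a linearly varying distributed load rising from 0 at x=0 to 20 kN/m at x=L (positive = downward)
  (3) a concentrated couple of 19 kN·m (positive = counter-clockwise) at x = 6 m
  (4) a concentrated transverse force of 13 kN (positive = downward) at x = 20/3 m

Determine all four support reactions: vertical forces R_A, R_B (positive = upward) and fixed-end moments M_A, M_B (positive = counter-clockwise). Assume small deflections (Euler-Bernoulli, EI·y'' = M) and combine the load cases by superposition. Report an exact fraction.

Load 1 — uniform load w=5 kN/m over full span:
  R_A = wL/2 = 5·10/2 = 25 kN
  M_A = wL²/12 = 5·10²/12 = 125/3 kN·m
  R_B = wL/2 = 5·10/2 = 25 kN
  M_B = -wL²/12 = -5·10²/12 = -125/3 kN·m
Load 2 — triangular load w₀=20 kN/m (0→w₀ over full span):
  R_A = 3w₀L/20 = 3·20·10/20 = 30 kN
  M_A = w₀L²/30 = 20·10²/30 = 200/3 kN·m
  R_B = 7w₀L/20 = 7·20·10/20 = 70 kN
  M_B = -w₀L²/20 = -20·10²/20 = -100 kN·m
Load 3 — applied couple M₀=19 kN·m at a=6 m (b=L-a=4):
  R_A = 6M₀ab/L³ = 6·19·6·4/10³ = 342/125 kN
  M_A = M₀b(2a-b)/L² = 19·4·(2·6-4)/10² = 152/25 kN·m
  R_B = -6M₀ab/L³ = -6·19·6·4/10³ = -342/125 kN
  M_B = M₀a(2b-a)/L² = 19·6·(2·4-6)/10² = 57/25 kN·m
Load 4 — point force P=13 kN at a=20/3 m (b=L-a=10/3):
  R_A = Pb²(3a+b)/L³ = 13·(10/3)²·(3·(20/3)+(10/3))/10³ = 91/27 kN
  M_A = Pab²/L² = 13·(20/3)·(10/3)²/10² = 260/27 kN·m
  R_B = Pa²(a+3b)/L³ = 13·(20/3)²·((20/3)+3·(10/3))/10³ = 260/27 kN
  M_B = -Pa²b/L² = -13·(20/3)²·(10/3)/10² = -520/27 kN·m
Superposition: R_A = 206234/3375 kN, M_A = 83729/675 kN·m, R_B = 343891/3375 kN, M_B = -107086/675 kN·m

R_A = 206234/3375 kN, M_A = 83729/675 kN·m, R_B = 343891/3375 kN, M_B = -107086/675 kN·m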